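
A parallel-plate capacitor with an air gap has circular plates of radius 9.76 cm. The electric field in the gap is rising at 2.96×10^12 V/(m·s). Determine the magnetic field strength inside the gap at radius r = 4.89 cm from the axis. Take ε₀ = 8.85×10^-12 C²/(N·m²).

8.05×10^-7 T

Through the whole plate area (πR² = 0.02993 m²), I_d = ε₀ πR² dE/dt = 0.7840 A.
An Ampèrian loop of radius r encloses a fraction (r/R)² of I_d. Then B·2πr = μ₀ I_d (r/R)², giving B = μ₀ I_d r/(2πR²) = 8.05×10^-7 T.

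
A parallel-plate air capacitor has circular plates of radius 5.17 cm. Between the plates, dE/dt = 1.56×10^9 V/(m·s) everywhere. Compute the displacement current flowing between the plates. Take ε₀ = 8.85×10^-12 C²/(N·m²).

1.16×10^-4 A

The displacement current is ε₀ times dΦ_E/dt = ε₀ A dE/dt = (8.85×10^-12)(8.397×10^-3)(1.56×10^9) = 1.16×10^-4 A.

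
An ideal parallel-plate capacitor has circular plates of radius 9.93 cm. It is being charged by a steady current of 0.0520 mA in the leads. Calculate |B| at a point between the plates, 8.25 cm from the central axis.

No conduction current crosses the gap, so I_d there equals the 5.20×10^-5 A in the leads.
For r < R the Ampère–Maxwell law gives B(2πr) = μ₀ I_d (r²/R²), so B = μ₀ I_d r/(2πR²) = (4π×10^-7)(5.20×10^-5)(0.0825)/(2π·0.0993²) = 8.70×10^-11 T.

8.70×10^-11 T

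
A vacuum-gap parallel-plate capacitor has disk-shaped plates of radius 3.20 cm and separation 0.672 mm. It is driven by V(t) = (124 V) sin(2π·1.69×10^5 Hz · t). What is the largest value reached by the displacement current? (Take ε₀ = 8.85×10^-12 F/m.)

5.58×10^-3 A

(dE/dt)_max = V₀ω/d = 1.960×10^11 V/(m·s); ω = 2πf = 1.062×10^6 rad/s.
I_d,max = ε₀ A (dE/dt)_max = (8.85×10^-12)(3.217×10^-3)(1.960×10^11) = 5.58×10^-3 A.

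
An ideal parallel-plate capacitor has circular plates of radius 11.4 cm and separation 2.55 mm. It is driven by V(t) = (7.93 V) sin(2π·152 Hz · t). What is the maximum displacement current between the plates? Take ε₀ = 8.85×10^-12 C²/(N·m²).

1.07×10^-6 A

The displacement current equals the conduction current C dV/dt, which peaks at C V₀ ω.
With C = ε₀A/d = (8.85×10^-12)(0.04083)/(2.55×10^-3) = 1.417×10^-10 F and ω = 2πf = 955.0 rad/s, I_d,max = (1.417×10^-10)(7.93)(955.0) = 1.07×10^-6 A.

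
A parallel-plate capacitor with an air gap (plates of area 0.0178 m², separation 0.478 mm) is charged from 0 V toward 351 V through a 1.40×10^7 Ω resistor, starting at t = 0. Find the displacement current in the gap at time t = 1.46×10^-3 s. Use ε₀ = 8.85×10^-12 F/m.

1.83×10^-5 A

C = ε₀A/d = (8.85×10^-12)(0.0178)/(4.78×10^-4) = 3.296×10^-10 F and τ = RC = 4.614×10^-3 s. I_d in the gap equals the RC charging current.
I_d(t) = (V₀/R) e^(−t/τ) = 2.507×10^-5 · e^(−0.3164) = 1.83×10^-5 A.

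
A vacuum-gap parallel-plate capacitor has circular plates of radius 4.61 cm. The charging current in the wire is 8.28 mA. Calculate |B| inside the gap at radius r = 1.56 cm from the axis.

1.22×10^-8 T

No conduction current crosses the gap, so I_d there equals the 8.28×10^-3 A in the leads.
An Ampèrian loop of radius r encloses a fraction (r/R)² of I_d. Then B·2πr = μ₀ I_d (r/R)², giving B = μ₀ I_d r/(2πR²) = 1.22×10^-8 T.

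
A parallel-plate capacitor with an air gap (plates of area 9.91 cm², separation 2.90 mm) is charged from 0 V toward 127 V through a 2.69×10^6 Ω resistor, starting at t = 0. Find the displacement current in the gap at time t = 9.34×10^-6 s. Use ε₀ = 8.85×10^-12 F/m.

With C = ε₀A/d = (8.85×10^-12)(9.91×10^-4)/(2.90×10^-3) = 3.024×10^-12 F, the time constant is τ = RC = 8.135×10^-6 s, so t/τ = 1.148 and e^(−t/τ) = 0.3173.
I_d = I_cond = (V₀/R) e^(−t/τ) = (4.721×10^-5)(0.3173) = 1.50×10^-5 A.

1.50×10^-5 A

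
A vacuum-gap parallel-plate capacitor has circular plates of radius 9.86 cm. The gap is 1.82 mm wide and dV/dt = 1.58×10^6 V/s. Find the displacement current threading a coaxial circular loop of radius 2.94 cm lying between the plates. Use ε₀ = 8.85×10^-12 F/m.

With E = V/d, dE/dt = 8.681×10^8 V/(m·s) and πR² = 0.03054 m², giving I_d = ε₀ πR² dE/dt = 2.346×10^-4 A.
The field is uniform, so I_d,enc = I_d (r/R)² = (2.346×10^-4)(2.94/9.86)² = 2.09×10^-5 A.

2.09×10^-5 A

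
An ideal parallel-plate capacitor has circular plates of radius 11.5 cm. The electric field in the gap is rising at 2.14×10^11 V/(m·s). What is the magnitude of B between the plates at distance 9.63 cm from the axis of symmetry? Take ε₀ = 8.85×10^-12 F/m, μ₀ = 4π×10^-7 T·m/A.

Total displacement current: I_d = ε₀(πR²)(dE/dt) = (8.85×10^-12)(0.04155)(2.14×10^11) = 0.07869 A.
An Ampèrian loop of radius r encloses a fraction (r/R)² of I_d. Then B·2πr = μ₀ I_d (r/R)², giving B = μ₀ I_d r/(2πR²) = 1.15×10^-7 T.

1.15×10^-7 T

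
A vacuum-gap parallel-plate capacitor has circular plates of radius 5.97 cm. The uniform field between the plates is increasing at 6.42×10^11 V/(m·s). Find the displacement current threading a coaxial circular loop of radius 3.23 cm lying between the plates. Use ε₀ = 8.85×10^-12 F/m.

0.0186 A

Total displacement current: I_d = ε₀(πR²)(dE/dt) = (8.85×10^-12)(0.01120)(6.42×10^11) = 0.06364 A.
Through an area πr² the displacement current is I_d·(πr²/πR²) = I_d (r/R)² = 0.0186 A.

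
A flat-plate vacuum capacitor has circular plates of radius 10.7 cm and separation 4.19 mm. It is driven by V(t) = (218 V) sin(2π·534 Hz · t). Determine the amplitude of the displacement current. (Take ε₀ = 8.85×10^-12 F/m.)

The displacement current equals the conduction current C dV/dt, which peaks at C V₀ ω.
With C = ε₀A/d = (8.85×10^-12)(0.03597)/(4.19×10^-3) = 7.597×10^-11 F and ω = 2πf = 3355 rad/s, I_d,max = (7.597×10^-11)(218)(3355) = 5.56×10^-5 A.

5.56×10^-5 A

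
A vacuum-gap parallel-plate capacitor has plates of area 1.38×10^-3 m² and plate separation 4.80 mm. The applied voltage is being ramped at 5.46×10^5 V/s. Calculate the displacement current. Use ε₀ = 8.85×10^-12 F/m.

The field between the plates is E = V/d, so dE/dt = (5.46×10^5)/(4.80×10^-3 m) = 1.138×10^8 V/(m·s).
I_d = ε₀ A (dE/dt) = (8.85×10^-12)(1.38×10^-3)(1.138×10^8) = 1.39×10^-6 A.

1.39×10^-6 A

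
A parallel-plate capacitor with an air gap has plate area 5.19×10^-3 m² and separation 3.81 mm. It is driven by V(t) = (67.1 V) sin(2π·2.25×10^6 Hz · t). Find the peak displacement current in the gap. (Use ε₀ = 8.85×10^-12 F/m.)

C = ε₀A/d = (8.85×10^-12)(5.19×10^-3)/(3.81×10^-3) = 1.206×10^-11 F; ω = 2πf = 1.414×10^7 rad/s.
I_d = C dV/dt, so |I_d|_max = C V₀ ω = (1.206×10^-11)(67.1)(1.414×10^7) = 0.0114 A.

0.0114 A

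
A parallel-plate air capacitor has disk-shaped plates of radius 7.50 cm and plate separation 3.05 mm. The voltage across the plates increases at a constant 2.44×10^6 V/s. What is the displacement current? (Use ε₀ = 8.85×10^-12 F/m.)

1.25×10^-4 A

E = V/d so dE/dt = (dV/dt)/d = 8.000×10^8 V/(m·s), and I_d = ε₀ A dE/dt = (8.85×10^-12)(0.01767)(8.000×10^8) = 1.25×10^-4 A.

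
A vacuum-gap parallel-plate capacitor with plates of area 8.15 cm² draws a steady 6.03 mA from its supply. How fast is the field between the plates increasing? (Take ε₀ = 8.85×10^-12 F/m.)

By continuity, I_d in the gap equals the 6.03 mA flowing in the wire.
Then dE/dt = I_d/(ε₀A) = 8.36×10^11 V/(m·s).

8.36×10^11 V/(m·s)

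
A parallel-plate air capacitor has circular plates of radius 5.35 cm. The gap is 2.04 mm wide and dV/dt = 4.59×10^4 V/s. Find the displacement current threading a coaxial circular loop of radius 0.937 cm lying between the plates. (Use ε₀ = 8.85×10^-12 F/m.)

5.49×10^-8 A

With E = V/d, dE/dt = 2.250×10^7 V/(m·s) and πR² = 8.992×10^-3 m², giving I_d = ε₀ πR² dE/dt = 1.791×10^-6 A.
The field is uniform, so I_d,enc = I_d (r/R)² = (1.791×10^-6)(0.937/5.35)² = 5.49×10^-8 A.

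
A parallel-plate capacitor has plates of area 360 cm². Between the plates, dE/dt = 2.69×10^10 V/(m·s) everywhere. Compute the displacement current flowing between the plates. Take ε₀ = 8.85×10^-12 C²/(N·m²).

8.57×10^-3 A

With a uniform field, Φ_E = EA, so I_d = ε₀ A dE/dt = 8.57×10^-3 A.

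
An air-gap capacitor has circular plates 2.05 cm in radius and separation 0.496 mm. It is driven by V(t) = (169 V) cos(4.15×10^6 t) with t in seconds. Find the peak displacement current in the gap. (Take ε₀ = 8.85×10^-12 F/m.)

0.0165 A

C = ε₀A/d = (8.85×10^-12)(1.320×10^-3)/(4.96×10^-4) = 2.355×10^-11 F; ω = 4.15×10^6 rad/s.
I_d = C dV/dt, so |I_d|_max = C V₀ ω = (2.355×10^-11)(169)(4.15×10^6) = 0.0165 A.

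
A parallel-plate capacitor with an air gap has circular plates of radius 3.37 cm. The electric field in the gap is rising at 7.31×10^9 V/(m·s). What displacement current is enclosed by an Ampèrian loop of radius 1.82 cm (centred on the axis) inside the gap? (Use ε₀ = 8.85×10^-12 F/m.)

I_d = ε₀ dΦ_E/dt = ε₀ πR² (dE/dt) = (8.85×10^-12)(3.568×10^-3)(7.31×10^9) = 2.308×10^-4 A through the full plate area.
The field is uniform, so I_d,enc = I_d (r/R)² = (2.308×10^-4)(1.82/3.37)² = 6.73×10^-5 A.

6.73×10^-5 A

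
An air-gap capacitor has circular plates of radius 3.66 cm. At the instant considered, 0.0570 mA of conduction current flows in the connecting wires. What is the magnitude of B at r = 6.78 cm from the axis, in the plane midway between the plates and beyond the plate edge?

1.68×10^-10 T

By continuity the displacement current in the gap matches the conduction current: I_d = 5.70×10^-5 A.
With r > R the enclosed displacement current is the full I_d; B = μ₀ I_d / (2πr) = 1.68×10^-10 T.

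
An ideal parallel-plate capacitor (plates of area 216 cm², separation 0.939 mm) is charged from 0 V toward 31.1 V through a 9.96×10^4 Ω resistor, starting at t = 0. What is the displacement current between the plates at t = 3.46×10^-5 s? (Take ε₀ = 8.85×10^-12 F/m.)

With C = ε₀A/d = (8.85×10^-12)(0.0216)/(9.39×10^-4) = 2.036×10^-10 F, the time constant is τ = RC = 2.028×10^-5 s, so t/τ = 1.706 and e^(−t/τ) = 0.1816.
I_d = I_cond = (V₀/R) e^(−t/τ) = (3.122×10^-4)(0.1816) = 5.67×10^-5 A.

5.67×10^-5 A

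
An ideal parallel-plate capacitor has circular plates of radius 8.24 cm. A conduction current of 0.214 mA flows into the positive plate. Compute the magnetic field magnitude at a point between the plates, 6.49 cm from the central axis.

4.09×10^-10 T

Between the plates the displacement current equals the wire current: I_d = 0.214 mA = 2.14×10^-4 A.
An Ampèrian loop of radius r encloses a fraction (r/R)² of I_d. Then B·2πr = μ₀ I_d (r/R)², giving B = μ₀ I_d r/(2πR²) = 4.09×10^-10 T.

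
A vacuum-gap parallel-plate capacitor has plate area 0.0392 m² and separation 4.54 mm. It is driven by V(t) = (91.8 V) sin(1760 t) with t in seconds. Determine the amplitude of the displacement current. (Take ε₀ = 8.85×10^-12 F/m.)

C = ε₀A/d = (8.85×10^-12)(0.0392)/(4.54×10^-3) = 7.641×10^-11 F; ω = 1760 rad/s.
I_d = C dV/dt, so |I_d|_max = C V₀ ω = (7.641×10^-11)(91.8)(1760) = 1.23×10^-5 A.

1.23×10^-5 A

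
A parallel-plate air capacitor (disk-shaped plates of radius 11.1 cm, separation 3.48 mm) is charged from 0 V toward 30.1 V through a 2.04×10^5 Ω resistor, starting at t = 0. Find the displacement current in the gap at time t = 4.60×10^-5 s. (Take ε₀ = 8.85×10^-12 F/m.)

1.49×10^-5 A

C = ε₀A/d = (8.85×10^-12)(0.03871)/(3.48×10^-3) = 9.844×10^-11 F, so τ = RC = 2.008×10^-5 s.
The conduction current is I(t) = (V₀/R) e^(−t/τ), and the displacement current between the plates equals it.
t/τ = 2.291; I_d = (30.1/2.04×10^5) · e^(−2.291) = (1.475×10^-4)(0.1012) = 1.49×10^-5 A.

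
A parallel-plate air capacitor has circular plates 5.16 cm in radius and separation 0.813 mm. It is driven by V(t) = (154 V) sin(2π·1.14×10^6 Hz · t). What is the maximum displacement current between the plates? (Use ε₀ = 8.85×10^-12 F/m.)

0.100 A

The displacement current equals the conduction current C dV/dt, which peaks at C V₀ ω.
With C = ε₀A/d = (8.85×10^-12)(8.365×10^-3)/(8.13×10^-4) = 9.106×10^-11 F and ω = 2πf = 7.163×10^6 rad/s, I_d,max = (9.106×10^-11)(154)(7.163×10^6) = 0.100 A.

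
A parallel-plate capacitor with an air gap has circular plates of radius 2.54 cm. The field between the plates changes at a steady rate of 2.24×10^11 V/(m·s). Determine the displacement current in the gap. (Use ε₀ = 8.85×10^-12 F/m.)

4.02×10^-3 A

I_d = ε₀ A (dE/dt) = (8.85×10^-12)(2.027×10^-3 m²)(2.24×10^11) = 4.02×10^-3 A.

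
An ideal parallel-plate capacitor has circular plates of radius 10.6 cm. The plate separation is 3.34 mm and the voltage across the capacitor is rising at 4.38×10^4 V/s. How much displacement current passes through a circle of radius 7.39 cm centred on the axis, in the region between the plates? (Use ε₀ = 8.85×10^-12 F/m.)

1.99×10^-6 A

With E = V/d, dE/dt = 1.311×10^7 V/(m·s) and πR² = 0.03530 m², giving I_d = ε₀ πR² dE/dt = 4.096×10^-6 A.
Through an area πr² the displacement current is I_d·(πr²/πR²) = I_d (r/R)² = 1.99×10^-6 A.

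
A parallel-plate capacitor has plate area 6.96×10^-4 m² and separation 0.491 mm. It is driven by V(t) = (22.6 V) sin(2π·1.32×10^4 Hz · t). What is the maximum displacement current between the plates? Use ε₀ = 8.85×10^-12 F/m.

2.35×10^-5 A

(dE/dt)_max = V₀ω/d = 3.818×10^9 V/(m·s); ω = 2πf = 8.294×10^4 rad/s.
I_d,max = ε₀ A (dE/dt)_max = (8.85×10^-12)(6.96×10^-4)(3.818×10^9) = 2.35×10^-5 A.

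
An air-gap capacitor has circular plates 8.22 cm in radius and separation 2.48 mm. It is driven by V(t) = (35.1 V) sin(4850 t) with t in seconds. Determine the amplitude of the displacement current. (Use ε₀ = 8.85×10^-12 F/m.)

The displacement current equals the conduction current C dV/dt, which peaks at C V₀ ω.
With C = ε₀A/d = (8.85×10^-12)(0.02123)/(2.48×10^-3) = 7.576×10^-11 F and ω = 4850 rad/s, I_d,max = (7.576×10^-11)(35.1)(4850) = 1.29×10^-5 A.

1.29×10^-5 A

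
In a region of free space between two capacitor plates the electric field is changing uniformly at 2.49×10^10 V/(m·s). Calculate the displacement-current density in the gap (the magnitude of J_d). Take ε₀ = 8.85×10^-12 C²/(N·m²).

J_d = ε₀ ∂E/∂t, so J_d = 0.220 A/m².

0.220 A/m²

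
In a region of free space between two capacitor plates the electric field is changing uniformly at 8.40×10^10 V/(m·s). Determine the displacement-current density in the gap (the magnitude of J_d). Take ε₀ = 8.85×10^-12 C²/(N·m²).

J_d = ε₀ ∂E/∂t, so J_d = 0.743 A/m².

0.743 A/m²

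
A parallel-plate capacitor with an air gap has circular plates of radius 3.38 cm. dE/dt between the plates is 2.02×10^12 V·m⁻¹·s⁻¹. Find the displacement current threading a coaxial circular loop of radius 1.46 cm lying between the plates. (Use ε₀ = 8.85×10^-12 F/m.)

0.0120 A

I_d = ε₀ dΦ_E/dt = ε₀ πR² (dE/dt) = (8.85×10^-12)(3.589×10^-3)(2.02×10^12) = 0.06416 A through the full plate area.
Through an area πr² the displacement current is I_d·(πr²/πR²) = I_d (r/R)² = 0.0120 A.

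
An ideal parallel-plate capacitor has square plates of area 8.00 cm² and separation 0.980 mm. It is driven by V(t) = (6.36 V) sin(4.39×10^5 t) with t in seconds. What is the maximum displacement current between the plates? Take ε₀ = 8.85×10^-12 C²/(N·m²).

C = ε₀A/d = (8.85×10^-12)(8.00×10^-4)/(9.80×10^-4) = 7.224×10^-12 F; ω = 4.39×10^5 rad/s.
I_d = C dV/dt, so |I_d|_max = C V₀ ω = (7.224×10^-12)(6.36)(4.39×10^5) = 2.02×10^-5 A.

2.02×10^-5 A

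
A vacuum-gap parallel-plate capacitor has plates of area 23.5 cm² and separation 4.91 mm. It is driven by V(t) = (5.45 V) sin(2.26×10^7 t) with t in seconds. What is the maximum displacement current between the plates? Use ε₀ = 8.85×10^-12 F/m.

5.22×10^-4 A

C = ε₀A/d = (8.85×10^-12)(2.35×10^-3)/(4.91×10^-3) = 4.236×10^-12 F; ω = 2.26×10^7 rad/s.
I_d = C dV/dt, so |I_d|_max = C V₀ ω = (4.236×10^-12)(5.45)(2.26×10^7) = 5.22×10^-4 A.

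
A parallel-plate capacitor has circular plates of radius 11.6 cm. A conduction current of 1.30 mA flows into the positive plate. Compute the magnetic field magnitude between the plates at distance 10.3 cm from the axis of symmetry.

1.99×10^-9 T

No conduction current crosses the gap, so I_d there equals the 1.30×10^-3 A in the leads.
∮B·dl = μ₀ I_d,enc with I_d,enc = I_d r²/R² = 1.025×10^-3 A; so B = μ₀ I_d,enc/(2πr) = 1.99×10^-9 T.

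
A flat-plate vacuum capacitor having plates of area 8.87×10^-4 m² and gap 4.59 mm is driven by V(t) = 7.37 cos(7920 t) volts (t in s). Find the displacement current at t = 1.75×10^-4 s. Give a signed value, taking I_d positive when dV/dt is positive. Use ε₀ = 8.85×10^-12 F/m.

C = ε₀A/d = (8.85×10^-12)(8.87×10^-4)/(4.59×10^-3) = 1.710×10^-12 F. dV/dt = V₀ω·−sin(ωt); at ωt = 1.386 rad this factor is -0.9830.
I_d = C dV/dt = (1.710×10^-12)(7.37)(7920)(-0.9830) = -9.81×10^-8 A.

-9.81×10^-8 A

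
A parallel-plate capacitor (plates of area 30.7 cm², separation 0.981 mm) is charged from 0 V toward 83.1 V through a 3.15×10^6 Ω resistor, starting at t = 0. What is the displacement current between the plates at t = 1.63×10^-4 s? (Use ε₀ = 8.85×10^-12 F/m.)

4.07×10^-6 A

With C = ε₀A/d = (8.85×10^-12)(3.07×10^-3)/(9.81×10^-4) = 2.770×10^-11 F, the time constant is τ = RC = 8.725×10^-5 s, so t/τ = 1.868 and e^(−t/τ) = 0.1544.
I_d = I_cond = (V₀/R) e^(−t/τ) = (2.638×10^-5)(0.1544) = 4.07×10^-6 A.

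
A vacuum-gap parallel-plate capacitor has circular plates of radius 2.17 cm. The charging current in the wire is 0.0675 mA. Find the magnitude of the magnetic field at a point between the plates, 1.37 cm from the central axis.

3.93×10^-10 T

By continuity the displacement current in the gap matches the conduction current: I_d = 6.75×10^-5 A.
For r < R the Ampère–Maxwell law gives B(2πr) = μ₀ I_d (r²/R²), so B = μ₀ I_d r/(2πR²) = (4π×10^-7)(6.75×10^-5)(0.0137)/(2π·0.0217²) = 3.93×10^-10 T.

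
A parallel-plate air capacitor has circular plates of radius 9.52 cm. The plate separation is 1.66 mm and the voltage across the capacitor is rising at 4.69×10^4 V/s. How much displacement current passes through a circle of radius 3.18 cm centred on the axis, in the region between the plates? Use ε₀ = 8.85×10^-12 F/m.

dE/dt = (dV/dt)/d = 2.825×10^7 V/(m·s); I_d = ε₀(πR²)(dE/dt) = (8.85×10^-12)(0.02847)(2.825×10^7) = 7.118×10^-6 A.
Through an area πr² the displacement current is I_d·(πr²/πR²) = I_d (r/R)² = 7.94×10^-7 A.

7.94×10^-7 A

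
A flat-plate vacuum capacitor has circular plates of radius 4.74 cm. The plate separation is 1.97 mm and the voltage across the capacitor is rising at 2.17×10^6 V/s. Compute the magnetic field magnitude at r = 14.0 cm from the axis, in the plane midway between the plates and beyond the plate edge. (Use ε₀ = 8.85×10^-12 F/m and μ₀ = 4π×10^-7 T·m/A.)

9.83×10^-11 T

With E = V/d, dE/dt = 1.102×10^9 V/(m·s) and πR² = 7.058×10^-3 m², giving I_d = ε₀ πR² dE/dt = 6.883×10^-5 A.
Outside the plates the loop encloses all of I_d, so B·2πr = μ₀ I_d and B = 9.83×10^-11 T.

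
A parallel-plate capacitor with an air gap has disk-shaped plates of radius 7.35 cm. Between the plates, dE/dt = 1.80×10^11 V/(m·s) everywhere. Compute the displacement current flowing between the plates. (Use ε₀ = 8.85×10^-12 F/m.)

With a uniform field, Φ_E = EA, so I_d = ε₀ A dE/dt = 0.0270 A.

0.0270 A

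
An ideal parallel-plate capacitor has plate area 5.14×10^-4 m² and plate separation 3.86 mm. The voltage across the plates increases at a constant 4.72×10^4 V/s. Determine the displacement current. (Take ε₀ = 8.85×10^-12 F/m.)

5.56×10^-8 A

The field between the plates is E = V/d, so dE/dt = (4.72×10^4)/(3.86×10^-3 m) = 1.223×10^7 V/(m·s).
I_d = ε₀ A (dE/dt) = (8.85×10^-12)(5.14×10^-4)(1.223×10^7) = 5.56×10^-8 A.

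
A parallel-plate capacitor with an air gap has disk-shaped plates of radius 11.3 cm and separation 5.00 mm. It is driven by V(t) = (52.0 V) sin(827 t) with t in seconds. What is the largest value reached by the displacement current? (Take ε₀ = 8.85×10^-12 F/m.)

3.05×10^-6 A

C = ε₀A/d = (8.85×10^-12)(0.04011)/(5.00×10^-3) = 7.099×10^-11 F; ω = 827 rad/s.
I_d = C dV/dt, so |I_d|_max = C V₀ ω = (7.099×10^-11)(52.0)(827) = 3.05×10^-6 A.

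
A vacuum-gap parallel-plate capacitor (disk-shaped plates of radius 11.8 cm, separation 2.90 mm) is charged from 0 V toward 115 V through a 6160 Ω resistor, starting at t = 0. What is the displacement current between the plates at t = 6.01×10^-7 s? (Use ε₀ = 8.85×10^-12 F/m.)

8.99×10^-3 A

C = ε₀A/d = (8.85×10^-12)(0.04374)/(2.90×10^-3) = 1.335×10^-10 F and τ = RC = 8.224×10^-7 s. I_d in the gap equals the RC charging current.
I_d(t) = (V₀/R) e^(−t/τ) = 0.01867 · e^(−0.7308) = 8.99×10^-3 A.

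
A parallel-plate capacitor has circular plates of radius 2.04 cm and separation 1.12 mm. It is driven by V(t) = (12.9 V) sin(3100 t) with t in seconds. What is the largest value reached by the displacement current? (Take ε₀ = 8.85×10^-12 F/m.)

C = ε₀A/d = (8.85×10^-12)(1.307×10^-3)/(1.12×10^-3) = 1.033×10^-11 F; ω = 3100 rad/s.
I_d = C dV/dt, so |I_d|_max = C V₀ ω = (1.033×10^-11)(12.9)(3100) = 4.13×10^-7 A.

4.13×10^-7 A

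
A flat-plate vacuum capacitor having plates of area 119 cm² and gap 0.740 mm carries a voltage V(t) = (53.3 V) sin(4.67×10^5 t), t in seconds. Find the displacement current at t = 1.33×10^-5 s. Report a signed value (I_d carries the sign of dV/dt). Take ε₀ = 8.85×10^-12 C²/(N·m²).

dV/dt = (53.3)(4.67×10^5)·cos(6.2111) = 2.483×10^7 V/s.
I_d = C dV/dt with C = ε₀A/d = (8.85×10^-12)(0.0119)/(7.40×10^-4) = 1.423×10^-10 F, so I_d = (1.423×10^-10)(2.483×10^7) = 3.53×10^-3 A.

3.53×10^-3 A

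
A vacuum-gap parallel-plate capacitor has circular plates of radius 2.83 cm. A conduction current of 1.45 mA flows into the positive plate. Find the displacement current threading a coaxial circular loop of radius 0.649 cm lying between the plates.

7.63×10^-5 A

No conduction current crosses the gap, so I_d there equals the 1.45×10^-3 A in the leads.
Through an area πr² the displacement current is I_d·(πr²/πR²) = I_d (r/R)² = 7.63×10^-5 A.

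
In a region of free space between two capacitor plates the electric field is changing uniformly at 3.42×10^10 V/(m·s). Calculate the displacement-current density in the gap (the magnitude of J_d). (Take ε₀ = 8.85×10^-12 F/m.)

J_d = ε₀ dE/dt = (8.85×10^-12)(3.42×10^10) = 0.303 A/m².

0.303 A/m²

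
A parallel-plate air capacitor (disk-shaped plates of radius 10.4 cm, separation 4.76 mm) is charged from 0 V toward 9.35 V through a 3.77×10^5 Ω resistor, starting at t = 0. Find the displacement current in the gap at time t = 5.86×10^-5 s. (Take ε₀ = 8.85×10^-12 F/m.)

2.12×10^-6 A

With C = ε₀A/d = (8.85×10^-12)(0.03398)/(4.76×10^-3) = 6.318×10^-11 F, the time constant is τ = RC = 2.382×10^-5 s, so t/τ = 2.460 and e^(−t/τ) = 0.08543.
I_d = I_cond = (V₀/R) e^(−t/τ) = (2.480×10^-5)(0.08543) = 2.12×10^-6 A.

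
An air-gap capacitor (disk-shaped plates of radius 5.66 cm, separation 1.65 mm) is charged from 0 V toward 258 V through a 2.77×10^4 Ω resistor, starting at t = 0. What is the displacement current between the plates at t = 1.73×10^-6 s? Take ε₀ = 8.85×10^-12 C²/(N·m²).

With C = ε₀A/d = (8.85×10^-12)(0.01006)/(1.65×10^-3) = 5.396×10^-11 F, the time constant is τ = RC = 1.495×10^-6 s, so t/τ = 1.157 and e^(−t/τ) = 0.3144.
I_d = I_cond = (V₀/R) e^(−t/τ) = (9.314×10^-3)(0.3144) = 2.93×10^-3 A.

2.93×10^-3 A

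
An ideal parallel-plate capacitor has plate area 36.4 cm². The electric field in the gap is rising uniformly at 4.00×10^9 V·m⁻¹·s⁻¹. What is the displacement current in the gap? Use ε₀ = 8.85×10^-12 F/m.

1.29×10^-4 A

The displacement current is ε₀ times dΦ_E/dt = ε₀ A dE/dt = (8.85×10^-12)(3.64×10^-3)(4.00×10^9) = 1.29×10^-4 A.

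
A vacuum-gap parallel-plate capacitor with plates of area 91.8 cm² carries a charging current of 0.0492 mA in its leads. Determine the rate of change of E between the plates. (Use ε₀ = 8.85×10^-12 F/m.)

Charge continuity gives I_d = I = 4.92×10^-5 A between the plates.
Then dE/dt = I_d/(ε₀A) = 6.06×10^8 V/(m·s).

6.06×10^8 V/(m·s)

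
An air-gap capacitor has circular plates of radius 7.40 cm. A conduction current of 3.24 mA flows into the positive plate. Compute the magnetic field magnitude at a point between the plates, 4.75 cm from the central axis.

Between the plates the displacement current equals the wire current: I_d = 3.24 mA = 3.24×10^-3 A.
For r < R the Ampère–Maxwell law gives B(2πr) = μ₀ I_d (r²/R²), so B = μ₀ I_d r/(2πR²) = (4π×10^-7)(3.24×10^-3)(0.0475)/(2π·0.0740²) = 5.62×10^-9 T.

5.62×10^-9 T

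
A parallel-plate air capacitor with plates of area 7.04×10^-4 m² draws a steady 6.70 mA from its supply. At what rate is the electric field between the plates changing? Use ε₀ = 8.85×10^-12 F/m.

1.08×10^12 V/(m·s)

Charge continuity gives I_d = I = 6.70×10^-3 A between the plates.
Since I_d = ε₀ A dE/dt, dE/dt = I_d/(ε₀A) = (6.70×10^-3)/((8.85×10^-12)(7.04×10^-4)) = 1.08×10^12 V/(m·s).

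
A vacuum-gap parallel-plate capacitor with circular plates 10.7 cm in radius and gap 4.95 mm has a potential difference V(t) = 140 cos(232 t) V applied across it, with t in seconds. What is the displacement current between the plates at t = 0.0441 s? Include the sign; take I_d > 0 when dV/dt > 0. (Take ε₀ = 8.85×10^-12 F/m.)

1.51×10^-6 A

dV/dt = (140)(232)·−sin(10.2312) = 2.344×10^4 V/s.
I_d = C dV/dt with C = ε₀A/d = (8.85×10^-12)(0.03597)/(4.95×10^-3) = 6.431×10^-11 F, so I_d = (6.431×10^-11)(2.344×10^4) = 1.51×10^-6 A.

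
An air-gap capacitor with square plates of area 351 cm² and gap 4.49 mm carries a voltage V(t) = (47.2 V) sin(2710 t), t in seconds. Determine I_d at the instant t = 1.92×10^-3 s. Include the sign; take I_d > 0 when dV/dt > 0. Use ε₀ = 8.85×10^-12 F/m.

4.17×10^-6 A

C = ε₀A/d = (8.85×10^-12)(0.0351)/(4.49×10^-3) = 6.918×10^-11 F. dV/dt = V₀ω·cos(ωt); at ωt = 5.2032 rad this factor is 0.4713.
I_d = C dV/dt = (6.918×10^-11)(47.2)(2710)(0.4713) = 4.17×10^-6 A.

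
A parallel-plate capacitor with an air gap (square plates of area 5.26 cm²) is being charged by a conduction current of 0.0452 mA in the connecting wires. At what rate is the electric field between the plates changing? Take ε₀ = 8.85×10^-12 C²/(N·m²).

By continuity, I_d in the gap equals the 0.0452 mA flowing in the wire.
Since I_d = ε₀ A dE/dt, dE/dt = I_d/(ε₀A) = (4.52×10^-5)/((8.85×10^-12)(5.26×10^-4)) = 9.71×10^9 V/(m·s).

9.71×10^9 V/(m·s)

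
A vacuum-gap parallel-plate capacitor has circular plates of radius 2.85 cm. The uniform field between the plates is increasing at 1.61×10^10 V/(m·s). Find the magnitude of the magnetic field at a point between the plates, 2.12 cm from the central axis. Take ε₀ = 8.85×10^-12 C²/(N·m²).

1.90×10^-9 T

Through the whole plate area (πR² = 2.552×10^-3 m²), I_d = ε₀ πR² dE/dt = 3.636×10^-4 A.
For r < R the Ampère–Maxwell law gives B(2πr) = μ₀ I_d (r²/R²), so B = μ₀ I_d r/(2πR²) = (4π×10^-7)(3.636×10^-4)(0.0212)/(2π·0.0285²) = 1.90×10^-9 T.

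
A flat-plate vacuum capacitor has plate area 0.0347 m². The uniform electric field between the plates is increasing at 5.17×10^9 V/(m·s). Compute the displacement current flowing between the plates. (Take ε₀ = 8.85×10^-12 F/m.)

1.59×10^-3 A

The displacement current is ε₀ times dΦ_E/dt = ε₀ A dE/dt = (8.85×10^-12)(0.0347)(5.17×10^9) = 1.59×10^-3 A.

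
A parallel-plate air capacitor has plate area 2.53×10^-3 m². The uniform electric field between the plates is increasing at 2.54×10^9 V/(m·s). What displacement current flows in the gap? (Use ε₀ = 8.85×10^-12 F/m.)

5.69×10^-5 A

I_d = ε₀ A (dE/dt) = (8.85×10^-12)(2.53×10^-3 m²)(2.54×10^9) = 5.69×10^-5 A.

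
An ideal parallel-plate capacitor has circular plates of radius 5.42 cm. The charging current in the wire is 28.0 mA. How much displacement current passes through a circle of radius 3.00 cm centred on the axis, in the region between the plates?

8.58×10^-3 A

Between the plates the displacement current equals the wire current: I_d = 28.0 mA = 0.0280 A.
Since J_d is uniform, the enclosed fraction is (r/R)² = 0.3064, giving I_d,enc = 8.58×10^-3 A.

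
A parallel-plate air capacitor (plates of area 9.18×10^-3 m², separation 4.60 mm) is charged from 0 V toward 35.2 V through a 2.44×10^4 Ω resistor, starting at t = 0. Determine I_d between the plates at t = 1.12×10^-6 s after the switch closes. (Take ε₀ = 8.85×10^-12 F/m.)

With C = ε₀A/d = (8.85×10^-12)(9.18×10^-3)/(4.60×10^-3) = 1.766×10^-11 F, the time constant is τ = RC = 4.309×10^-7 s, so t/τ = 2.599 and e^(−t/τ) = 0.07435.
I_d = I_cond = (V₀/R) e^(−t/τ) = (1.443×10^-3)(0.07435) = 1.07×10^-4 A.

1.07×10^-4 A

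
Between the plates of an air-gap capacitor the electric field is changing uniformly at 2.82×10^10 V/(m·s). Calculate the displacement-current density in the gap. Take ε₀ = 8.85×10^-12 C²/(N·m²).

The displacement-current density is ε₀ ∂E/∂t = (8.85×10^-12)(2.82×10^10) = 0.250 A/m².

0.250 A/m²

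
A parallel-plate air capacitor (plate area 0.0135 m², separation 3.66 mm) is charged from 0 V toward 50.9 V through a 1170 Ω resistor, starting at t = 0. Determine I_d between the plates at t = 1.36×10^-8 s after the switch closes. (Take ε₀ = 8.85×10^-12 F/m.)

C = ε₀A/d = (8.85×10^-12)(0.0135)/(3.66×10^-3) = 3.264×10^-11 F and τ = RC = 3.819×10^-8 s. I_d in the gap equals the RC charging current.
I_d(t) = (V₀/R) e^(−t/τ) = 0.04350 · e^(−0.3561) = 0.0305 A.

0.0305 A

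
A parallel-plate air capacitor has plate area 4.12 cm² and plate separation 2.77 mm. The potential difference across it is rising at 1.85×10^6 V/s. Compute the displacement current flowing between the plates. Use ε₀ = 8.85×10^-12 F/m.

2.44×10^-6 A

E = V/d so dE/dt = (dV/dt)/d = 6.679×10^8 V/(m·s), and I_d = ε₀ A dE/dt = (8.85×10^-12)(4.12×10^-4)(6.679×10^8) = 2.44×10^-6 A.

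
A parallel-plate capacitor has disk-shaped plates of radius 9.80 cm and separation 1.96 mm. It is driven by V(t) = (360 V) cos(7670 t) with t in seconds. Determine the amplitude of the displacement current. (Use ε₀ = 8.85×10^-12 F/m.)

(dE/dt)_max = V₀ω/d = 1.409×10^9 V/(m·s); ω = 7670 rad/s.
I_d,max = ε₀ A (dE/dt)_max = (8.85×10^-12)(0.03017)(1.409×10^9) = 3.76×10^-4 A.

3.76×10^-4 A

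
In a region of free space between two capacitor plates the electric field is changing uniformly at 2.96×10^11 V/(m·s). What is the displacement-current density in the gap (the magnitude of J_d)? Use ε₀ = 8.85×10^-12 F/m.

2.62 A/m²

J_d = ε₀ ∂E/∂t, so J_d = 2.62 A/m².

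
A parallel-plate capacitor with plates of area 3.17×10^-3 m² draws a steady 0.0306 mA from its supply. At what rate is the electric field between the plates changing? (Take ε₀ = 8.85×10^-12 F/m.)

The displacement current between the plates equals the conduction current, I_d = 0.0306 mA.
Inverting I_d = ε₀ A dE/dt gives dE/dt = 3.06×10^-5 / (8.85×10^-12 · 3.17×10^-3) = 1.09×10^9 V/(m·s).

1.09×10^9 V/(m·s)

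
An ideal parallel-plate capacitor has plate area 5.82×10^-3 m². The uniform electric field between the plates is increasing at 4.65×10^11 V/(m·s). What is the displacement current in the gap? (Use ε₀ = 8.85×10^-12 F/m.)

0.0240 A

The displacement current is ε₀ times dΦ_E/dt = ε₀ A dE/dt = (8.85×10^-12)(5.82×10^-3)(4.65×10^11) = 0.0240 A.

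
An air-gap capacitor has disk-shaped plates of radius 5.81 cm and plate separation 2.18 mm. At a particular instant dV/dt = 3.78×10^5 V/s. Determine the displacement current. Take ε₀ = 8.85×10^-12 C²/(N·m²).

1.63×10^-5 A

E = V/d so dE/dt = (dV/dt)/d = 1.734×10^8 V/(m·s), and I_d = ε₀ A dE/dt = (8.85×10^-12)(0.01060)(1.734×10^8) = 1.63×10^-5 A.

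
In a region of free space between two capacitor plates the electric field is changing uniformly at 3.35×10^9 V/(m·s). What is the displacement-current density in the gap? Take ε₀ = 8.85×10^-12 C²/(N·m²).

The displacement-current density is ε₀ ∂E/∂t = (8.85×10^-12)(3.35×10^9) = 0.0296 A/m².

0.0296 A/m²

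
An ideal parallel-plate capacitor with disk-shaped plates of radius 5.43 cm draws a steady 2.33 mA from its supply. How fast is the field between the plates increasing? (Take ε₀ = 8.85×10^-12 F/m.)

2.84×10^10 V/(m·s)

The displacement current between the plates equals the conduction current, I_d = 2.33 mA.
Since I_d = ε₀ A dE/dt, dE/dt = I_d/(ε₀A) = (2.33×10^-3)/((8.85×10^-12)(9.263×10^-3)) = 2.84×10^10 V/(m·s).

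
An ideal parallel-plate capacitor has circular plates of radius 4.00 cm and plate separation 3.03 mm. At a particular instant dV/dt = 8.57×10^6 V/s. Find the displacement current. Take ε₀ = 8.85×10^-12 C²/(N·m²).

1.26×10^-4 A

The field between the plates is E = V/d, so dE/dt = (8.57×10^6)/(3.03×10^-3 m) = 2.828×10^9 V/(m·s).
I_d = ε₀ A (dE/dt) = (8.85×10^-12)(5.027×10^-3)(2.828×10^9) = 1.26×10^-4 A.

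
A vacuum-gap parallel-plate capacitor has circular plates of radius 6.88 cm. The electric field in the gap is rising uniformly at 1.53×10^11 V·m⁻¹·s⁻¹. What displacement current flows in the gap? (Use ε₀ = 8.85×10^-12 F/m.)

The displacement current is ε₀ times dΦ_E/dt = ε₀ A dE/dt = (8.85×10^-12)(0.01487)(1.53×10^11) = 0.0201 A.

0.0201 A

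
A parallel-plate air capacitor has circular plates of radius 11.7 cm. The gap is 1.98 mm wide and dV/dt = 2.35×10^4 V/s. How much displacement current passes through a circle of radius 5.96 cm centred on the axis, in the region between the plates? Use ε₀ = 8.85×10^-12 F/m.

I_d = C dV/dt with C = ε₀πR²/d = 1.922×10^-10 F, so I_d = (1.922×10^-10)(2.35×10^4) = 4.517×10^-6 A.
Since J_d is uniform, the enclosed fraction is (r/R)² = 0.2595, giving I_d,enc = 1.17×10^-6 A.

1.17×10^-6 A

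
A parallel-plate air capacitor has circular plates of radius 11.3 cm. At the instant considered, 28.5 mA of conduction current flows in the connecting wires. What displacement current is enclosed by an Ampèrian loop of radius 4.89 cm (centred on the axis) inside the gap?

No conduction current crosses the gap, so I_d there equals the 0.0285 A in the leads.
Through an area πr² the displacement current is I_d·(πr²/πR²) = I_d (r/R)² = 5.34×10^-3 A.

5.34×10^-3 A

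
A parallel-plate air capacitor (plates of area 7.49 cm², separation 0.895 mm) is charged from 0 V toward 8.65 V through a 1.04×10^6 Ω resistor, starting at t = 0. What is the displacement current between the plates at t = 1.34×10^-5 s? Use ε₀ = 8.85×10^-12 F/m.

With C = ε₀A/d = (8.85×10^-12)(7.49×10^-4)/(8.95×10^-4) = 7.406×10^-12 F, the time constant is τ = RC = 7.702×10^-6 s, so t/τ = 1.740 and e^(−t/τ) = 0.1755.
I_d = I_cond = (V₀/R) e^(−t/τ) = (8.317×10^-6)(0.1755) = 1.46×10^-6 A.

1.46×10^-6 A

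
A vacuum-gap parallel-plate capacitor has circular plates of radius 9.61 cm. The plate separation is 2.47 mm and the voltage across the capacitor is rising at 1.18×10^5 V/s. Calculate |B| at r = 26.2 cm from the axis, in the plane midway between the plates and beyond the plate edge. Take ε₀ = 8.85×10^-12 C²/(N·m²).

9.36×10^-12 T

With E = V/d, dE/dt = 4.777×10^7 V/(m·s) and πR² = 0.02901 m², giving I_d = ε₀ πR² dE/dt = 1.226×10^-5 A.
Outside the plates the loop encloses all of I_d, so B·2πr = μ₀ I_d and B = 9.36×10^-12 T.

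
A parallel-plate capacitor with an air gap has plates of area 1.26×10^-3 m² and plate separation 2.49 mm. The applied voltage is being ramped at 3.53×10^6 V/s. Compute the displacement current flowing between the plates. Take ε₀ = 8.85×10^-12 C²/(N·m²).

1.58×10^-5 A

The field between the plates is E = V/d, so dE/dt = (3.53×10^6)/(2.49×10^-3 m) = 1.418×10^9 V/(m·s).
I_d = ε₀ A (dE/dt) = (8.85×10^-12)(1.26×10^-3)(1.418×10^9) = 1.58×10^-5 A.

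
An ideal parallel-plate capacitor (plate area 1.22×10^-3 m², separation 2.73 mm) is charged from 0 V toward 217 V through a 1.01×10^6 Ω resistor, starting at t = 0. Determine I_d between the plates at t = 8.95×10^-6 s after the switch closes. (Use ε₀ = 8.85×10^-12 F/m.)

C = ε₀A/d = (8.85×10^-12)(1.22×10^-3)/(2.73×10^-3) = 3.955×10^-12 F and τ = RC = 3.995×10^-6 s. I_d in the gap equals the RC charging current.
I_d(t) = (V₀/R) e^(−t/τ) = 2.149×10^-4 · e^(−2.240) = 2.29×10^-5 A.

2.29×10^-5 A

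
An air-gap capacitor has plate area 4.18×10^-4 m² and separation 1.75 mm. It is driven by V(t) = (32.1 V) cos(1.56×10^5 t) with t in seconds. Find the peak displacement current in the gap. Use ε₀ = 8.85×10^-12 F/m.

(dE/dt)_max = V₀ω/d = 2.861×10^9 V/(m·s); ω = 1.56×10^5 rad/s.
I_d,max = ε₀ A (dE/dt)_max = (8.85×10^-12)(4.18×10^-4)(2.861×10^9) = 1.06×10^-5 A.

1.06×10^-5 A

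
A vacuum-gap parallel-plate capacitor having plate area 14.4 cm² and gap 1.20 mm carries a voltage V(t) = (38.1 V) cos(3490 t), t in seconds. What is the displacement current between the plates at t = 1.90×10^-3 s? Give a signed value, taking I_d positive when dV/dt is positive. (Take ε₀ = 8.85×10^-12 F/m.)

C = ε₀A/d = (8.85×10^-12)(1.44×10^-3)/(1.20×10^-3) = 1.062×10^-11 F. dV/dt = V₀ω·−sin(ωt); at ωt = 6.631 rad this factor is -0.3408.
I_d = C dV/dt = (1.062×10^-11)(38.1)(3490)(-0.3408) = -4.81×10^-7 A.

-4.81×10^-7 A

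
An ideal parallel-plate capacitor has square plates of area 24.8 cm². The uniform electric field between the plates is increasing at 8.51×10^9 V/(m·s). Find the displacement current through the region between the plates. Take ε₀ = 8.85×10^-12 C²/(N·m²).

1.87×10^-4 A

With a uniform field, Φ_E = EA, so I_d = ε₀ A dE/dt = 1.87×10^-4 A.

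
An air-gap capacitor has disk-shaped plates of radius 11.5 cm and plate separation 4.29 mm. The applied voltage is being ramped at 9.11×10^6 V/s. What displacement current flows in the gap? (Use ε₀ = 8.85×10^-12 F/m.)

E = V/d so dE/dt = (dV/dt)/d = 2.124×10^9 V/(m·s), and I_d = ε₀ A dE/dt = (8.85×10^-12)(0.04155)(2.124×10^9) = 7.81×10^-4 A.

7.81×10^-4 A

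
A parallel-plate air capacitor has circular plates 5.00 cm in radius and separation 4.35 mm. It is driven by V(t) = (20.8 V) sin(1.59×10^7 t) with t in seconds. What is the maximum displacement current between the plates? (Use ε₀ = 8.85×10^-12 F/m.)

5.28×10^-3 A

(dE/dt)_max = V₀ω/d = 7.603×10^10 V/(m·s); ω = 1.59×10^7 rad/s.
I_d,max = ε₀ A (dE/dt)_max = (8.85×10^-12)(7.854×10^-3)(7.603×10^10) = 5.28×10^-3 A.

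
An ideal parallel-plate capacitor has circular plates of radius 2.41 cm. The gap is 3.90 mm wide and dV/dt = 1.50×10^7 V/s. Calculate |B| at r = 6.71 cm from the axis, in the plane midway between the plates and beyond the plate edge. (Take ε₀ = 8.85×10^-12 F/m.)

I_d = C dV/dt with C = ε₀πR²/d = 4.141×10^-12 F, so I_d = (4.141×10^-12)(1.50×10^7) = 6.211×10^-5 A.
With r > R the enclosed displacement current is the full I_d; B = μ₀ I_d / (2πr) = 1.85×10^-10 T.

1.85×10^-10 T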